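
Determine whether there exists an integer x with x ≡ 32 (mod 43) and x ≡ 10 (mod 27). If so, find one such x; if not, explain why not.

x = 118

gcd(43, 27) = 1, so the Chinese Remainder Theorem guarantees exactly one residue class mod 1161 satisfying both.
Any solution of the first congruence is x = 32 + 43t; substituting into the second, 43t ≡ 10 − 32 ≡ 5 (mod 27).
43 ≡ 16 (mod 27), so this reads 16t ≡ 5 (mod 27). To invert 16 modulo 27: 27 = 1·16 + 11, 16 = 1·11 + 5, 11 = 2·5 + 1, 5 = 5·1 + 0, and unwinding, 1 = 11 − 2·5 = 11 − 2·(16 − 1·11) = −2·16 + 3·11 = −2·16 + 3·(27 − 1·16) = 3·27 − 5·16. Thus 16⁻¹ ≡ -5 ≡ 22 (mod 27).
Multiplying by 22: t ≡ 22·5 = 110 ≡ 2 (mod 27).
Taking t = 2 gives x = 32 + 43·2 = 118.
Check: 118 mod 43 = 32, 118 mod 27 = 10. ✓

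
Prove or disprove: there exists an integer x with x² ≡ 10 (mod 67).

x = 12 works: 12² = 144, and 144 − 10 = 134 = 2·67.

x = 12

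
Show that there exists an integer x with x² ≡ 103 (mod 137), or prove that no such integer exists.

x = 68

Take x = 68. Then 68² = 4624 = 33·137 + 103, so 68² ≡ 103 (mod 137).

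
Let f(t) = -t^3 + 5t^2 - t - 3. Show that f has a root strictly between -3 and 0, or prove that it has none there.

Such a root exists.

f(-3) = 72 and f(0) = -3, which have opposite signs.
Since f is a polynomial it is continuous on [-3, 0].
By the Intermediate Value Theorem, f takes the value 0 somewhere in the open interval.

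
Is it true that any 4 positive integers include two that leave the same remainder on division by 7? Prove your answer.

Consider the 4 integers 2, 3, 4, 5. They lie in distinct residue classes modulo 7, since 4 ≤ 7.
So no two of them leave the same remainder on division by 7; the claim fails for this set.

No, the set {2, 3, 4, 5} is a counterexample.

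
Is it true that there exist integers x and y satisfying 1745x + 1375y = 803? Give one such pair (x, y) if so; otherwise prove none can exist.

gcd(1745, 1375) = 5, so every integer of the form 1745x + 1375y is a multiple of 5.
However 803 leaves remainder 3 on division by 5.
So the equation is unsolvable over ℤ.

No such integers exist.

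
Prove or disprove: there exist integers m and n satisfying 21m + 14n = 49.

Every value of 21m + 14n is a multiple of gcd(21, 14) = 7; since 7 ∣ 49, solutions exist.
Dividing through by 7 reduces the equation to 3m + 2n = 7.
Run the Euclidean algorithm on 3 and 2: 3 = 1·2 + 1, 2 = 2·1 + 0.
Unwinding: 1 = 3 − 1·2, i.e. 3·1 + 2·(-1) = 1.
Times 7: 3·7 + 2·(-7) = 7, so (7, -7) solves it.
Subtracting 3·2 from m and adding 3·3 to n gives the tidier solution (1, 2).
Indeed 21·1 + 14·2 = 21 + 28 = 49.

m = 1, n = 2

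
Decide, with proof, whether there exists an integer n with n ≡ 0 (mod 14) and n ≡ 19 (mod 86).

No, no such integer exists.

gcd(14, 86) = 2. If n ≡ 0 (mod 14) and n ≡ 19 (mod 86), then n ≡ 0 (mod 2) and n ≡ 19 (mod 2).
But 0 mod 2 = 0 while 19 mod 2 = 1, a contradiction.
Therefore no such n exists.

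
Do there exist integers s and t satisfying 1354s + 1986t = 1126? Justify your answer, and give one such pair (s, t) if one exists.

gcd(1354, 1986) = 2, and 2 divides 1126, so integer solutions exist.
Dividing through by 2 reduces the equation to 677s + 993t = 563.
Run the Euclidean algorithm on 993 and 677: 993 = 1·677 + 316, 677 = 2·316 + 45, 316 = 7·45 + 1, 45 = 45·1 + 0.
Working back up the chain: 1 = 316 − 7·45 = 316 − 7·(677 − 2·316) = −7·677 + 15·316 = −7·677 + 15·(993 − 1·677) = 15·993 − 22·677. So 677·(-22) + 993·15 = 1.
Scaling by 563 gives the particular solution (s, t) = (-12386, 8445).
Shifting by a multiple of (993, −677) keeps it a solution: s = -12386 + 13·993 = 523, t = 8445 − 13·677 = -356.
Indeed 1354·523 + 1986·(-356) = 708142 − 707016 = 1126.

s = 523, t = -356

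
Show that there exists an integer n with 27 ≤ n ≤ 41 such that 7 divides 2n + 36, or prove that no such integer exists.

n = 31

Scanning upward from n = 27 gives 90, 92, 94, 96, none divisible by 7. Try n = 31: 2·31 + 36 = 98 = 14·7, which is divisible by 7.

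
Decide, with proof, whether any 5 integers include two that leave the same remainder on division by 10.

No; for instance {41, 42, 43, 44, 45} is a counterexample.

Consider the 5 integers 41, 42, …, 45. They lie in distinct residue classes modulo 10, since 5 ≤ 10.
Hence this collection has no pair with equal remainders mod 10, disproving the claim.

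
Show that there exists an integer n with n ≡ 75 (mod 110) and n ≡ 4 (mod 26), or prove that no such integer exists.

Both moduli are multiples of 2 = gcd(110, 26), so any solution would satisfy n ≡ 75 and n ≡ 4 modulo 2 simultaneously.
But 75 mod 2 = 1 while 4 mod 2 = 0, a contradiction.
Hence the system has no solution.

No, no such integer exists.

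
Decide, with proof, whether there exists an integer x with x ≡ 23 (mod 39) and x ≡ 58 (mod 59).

x = 530

Since 39 and 59 share no common factor, CRT says the pair of congruences has a solution (unique mod 2301).
Write x = 23 + 39t and require 23 + 39t ≡ 58 (mod 59), i.e. 39t ≡ 35 (mod 59).
To invert 39 modulo 59: 59 = 1·39 + 20, 39 = 1·20 + 19, 20 = 1·19 + 1, 19 = 19·1 + 0, and unwinding, 1 = 20 − 1·19 = 20 − (39 − 1·20) = −39 + 2·20 = −39 + 2·(59 − 1·39) = 2·59 − 3·39. Thus 39⁻¹ ≡ -3 ≡ 56 (mod 59).
Multiplying by 56: t ≡ 56·35 = 1960 ≡ 13 (mod 59).
Taking t = 13 gives x = 23 + 39·13 = 530.
Indeed 530 ≡ 23 (mod 39) and 530 ≡ 58 (mod 59).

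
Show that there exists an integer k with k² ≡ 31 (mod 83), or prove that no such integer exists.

k = 60 works: 60² = 3600, and 3600 − 31 = 3569 = 43·83.

k = 60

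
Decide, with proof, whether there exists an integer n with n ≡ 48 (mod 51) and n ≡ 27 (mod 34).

No, no such integer exists.

gcd(51, 34) = 17. If n ≡ 48 (mod 51) and n ≡ 27 (mod 34), then n ≡ 48 (mod 17) and n ≡ 27 (mod 17).
But 48 mod 17 = 14 while 27 mod 17 = 10, a contradiction.
Hence the system has no solution.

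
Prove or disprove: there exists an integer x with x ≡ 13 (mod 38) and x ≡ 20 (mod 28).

No such integer exists.

gcd(38, 28) = 2. If x ≡ 13 (mod 38) and x ≡ 20 (mod 28), then x ≡ 13 (mod 2) and x ≡ 20 (mod 2).
But 13 mod 2 = 1 while 20 mod 2 = 0, a contradiction.
Hence the system has no solution.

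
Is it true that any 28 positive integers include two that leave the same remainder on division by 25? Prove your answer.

There are exactly 25 possible remainders on division by 25.
With 28 integers and only 25 classes, the pigeonhole principle forces two of them, say a and b, into the same class.
So a and b have equal remainders mod 25, which is exactly what was to be shown.

True.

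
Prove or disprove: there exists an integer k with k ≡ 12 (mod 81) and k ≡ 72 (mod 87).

gcd(81, 87) = 3. A simultaneous solution exists iff 12 ≡ 72 (mod 3); here 12 mod 3 = 0 = 72 mod 3, so it does.
Write k = 12 + 81t. Then 81t ≡ 72 − 12 ≡ 60 (mod 87); dividing through by 3 gives 27t ≡ 20 (mod 29).
Since 27·14 = 378 = 13·29 + 1, the inverse of 27 mod 29 is 14.
Therefore t ≡ 14·20 = 280 ≡ 19 (mod 29).
Then k = 12 + 81·19 = 1551.
Check: 1551 mod 81 = 12, 1551 mod 87 = 72. ✓

k = 1551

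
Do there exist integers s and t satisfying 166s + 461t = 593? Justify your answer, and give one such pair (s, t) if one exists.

166 and 461 are coprime, so 166s + 461t ranges over all of ℤ.
Dividing repeatedly: 461 = 2·166 + 129, 166 = 1·129 + 37, 129 = 3·37 + 18, 37 = 2·18 + 1, 18 = 18·1 + 0.
Back-substituting, 1 = 37 − 2·18 = 37 − 2·(129 − 3·37) = −2·129 + 7·37 = −2·129 + 7·(166 − 1·129) = 7·166 − 9·129 = 7·166 − 9·(461 − 2·166) = −9·461 + 25·166; that is, 166·25 + 461·(-9) = 1.
Scaling by 593 gives the particular solution (s, t) = (14825, -5337).
The general solution is s = 14825 + 461k, t = -5337 − 166k; taking k = -32 gives the smaller pair s = 73, t = -25.
Check: 166·73 + 461·(-25) = 12118 − 11525 = 593. ✓

s = 73, t = -25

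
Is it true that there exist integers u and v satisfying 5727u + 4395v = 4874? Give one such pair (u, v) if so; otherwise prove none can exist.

No, no such integers exist.

Both 5727 and 4395 are divisible by gcd(5727, 4395) = 3, hence so is any combination 5727u + 4395v.
But 4874 = 3·1624 + 2, so 3 ∤ 4874.
Therefore 5727u + 4395v = 4874 has no solution in integers.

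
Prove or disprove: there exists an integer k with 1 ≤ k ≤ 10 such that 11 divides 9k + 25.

At k = 7 we get 9·7 + 25 = 88, and 88 = 11·8.

k = 7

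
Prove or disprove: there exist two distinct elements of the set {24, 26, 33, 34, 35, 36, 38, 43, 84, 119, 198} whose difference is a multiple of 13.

Two integers differ by a multiple of 13 exactly when they have the same residue mod 13. The residues are 24↦11, 26↦0, 33↦7, 34↦8, 35↦9, 36↦10, 38↦12, 43↦4, 84↦6, 119↦2, 198↦3.
No residue repeats among the 11 elements, so no pair has difference ≡ 0 (mod 13).

There is no such pair.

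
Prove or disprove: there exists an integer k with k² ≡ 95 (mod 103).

Apply Euler's criterion with the prime 103: 95 is a quadratic residue iff 95^51 ≡ 1 (mod 103), and a non-residue iff it is ≡ −1.
Squaring successively (mod 103): 95^2 = 9025 ≡ 64; 95^4 ≡ 64² = 4096 ≡ 79; 95^8 ≡ 79² = 6241 ≡ 61; 95^16 ≡ 61² = 3721 ≡ 13; 95^32 ≡ 13² = 169 ≡ 66.
Since 51 = 32 + 16 + 2 + 1, 95^51 ≡ 66 · 13 · 64 · 95; multiplying out mod 103: 66·13 = 858 ≡ 34, then 34·64 = 2176 ≡ 13, then 13·95 = 1235 ≡ 102. Thus 95^51 ≡ 102 ≡ −1 (mod 103).
By Euler's criterion 95 is a quadratic non-residue mod 103: no k satisfies k² ≡ 95 (mod 103).

No such integer exists.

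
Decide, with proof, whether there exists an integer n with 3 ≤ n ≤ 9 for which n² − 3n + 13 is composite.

No, no such integer n in that range exists.

The values for n = 3, 4, …, 9 are 13, 17, 23, 31, 41, 53, 67, and each of these is prime.
So no value in the range makes the expression composite.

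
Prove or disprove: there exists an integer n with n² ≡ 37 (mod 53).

n = 14

Take n = 14. Then 14² = 196 = 3·53 + 37, so 14² ≡ 37 (mod 53).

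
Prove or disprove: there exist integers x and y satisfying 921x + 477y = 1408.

No such integers exist.

gcd(921, 477) = 3, so every integer of the form 921x + 477y is a multiple of 3.
But 1408 = 3·469 + 1, so 3 ∤ 1408.
Hence no integers x, y satisfy the equation.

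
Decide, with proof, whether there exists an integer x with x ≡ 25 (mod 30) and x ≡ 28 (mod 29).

Since 30 and 29 share no common factor, CRT says the pair of congruences has a solution (unique mod 870).
Any solution of the first congruence is x = 25 + 30t; substituting into the second, 30t ≡ 28 − 25 ≡ 3 (mod 29).
30 ≡ 1 (mod 29), so this reads 1t ≡ 3 (mod 29). So t ≡ 3 (mod 29).
Taking t = 3 gives x = 25 + 30·3 = 115.
Verify: 115 = 3·30 + 25 and 115 = 3·29 + 28. ✓

x = 115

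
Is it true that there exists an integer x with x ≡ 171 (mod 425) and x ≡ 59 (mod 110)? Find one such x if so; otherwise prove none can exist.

There is no such integer.

gcd(425, 110) = 5. If x ≡ 171 (mod 425) and x ≡ 59 (mod 110), then x ≡ 171 (mod 5) and x ≡ 59 (mod 5).
These are incompatible: 171 − 59 = 112 is not divisible by 5.
So no integer satisfies both congruences.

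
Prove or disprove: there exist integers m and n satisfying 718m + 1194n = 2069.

No, no such integers exist.

Both 718 and 1194 are divisible by gcd(718, 1194) = 2, hence so is any combination 718m + 1194n.
However 2069 leaves remainder 1 on division by 2.
Hence no integers m, n satisfy the equation.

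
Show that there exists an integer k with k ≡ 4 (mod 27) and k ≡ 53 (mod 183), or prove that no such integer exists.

gcd(27, 183) = 3. If k ≡ 4 (mod 27) and k ≡ 53 (mod 183), then k ≡ 4 (mod 3) and k ≡ 53 (mod 3).
However 4 ≡ 1 and 53 ≡ 2 (mod 3), and 1 ≠ 2.
Hence the system has no solution.

There is no such integer.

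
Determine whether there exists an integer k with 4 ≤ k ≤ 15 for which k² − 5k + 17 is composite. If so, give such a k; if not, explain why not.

At k = 13: 13² − 5·13 + 17 = 121 = 11·11, which is composite.

k = 13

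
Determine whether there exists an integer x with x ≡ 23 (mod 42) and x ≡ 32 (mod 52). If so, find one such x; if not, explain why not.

There is no such integer.

Reduce both congruences modulo 2, which divides 42 and 52: they say x ≡ 23 (mod 2) and x ≡ 32 (mod 2).
However 23 ≡ 1 and 32 ≡ 0 (mod 2), and 1 ≠ 0.
Hence the system has no solution.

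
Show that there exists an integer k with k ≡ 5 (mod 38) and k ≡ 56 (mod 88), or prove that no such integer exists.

No, no such integer exists.

Both moduli are multiples of 2 = gcd(38, 88), so any solution would satisfy k ≡ 5 and k ≡ 56 modulo 2 simultaneously.
But 5 mod 2 = 1 while 56 mod 2 = 0, a contradiction.
Therefore no such k exists.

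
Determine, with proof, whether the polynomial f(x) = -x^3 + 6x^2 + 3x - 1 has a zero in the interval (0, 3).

f(0) = -1 and f(3) = 35, which have opposite signs.
As a polynomial, f is continuous on every closed interval.
By the Intermediate Value Theorem f must vanish at some point of (0, 3).

Yes, f has a root in the interval.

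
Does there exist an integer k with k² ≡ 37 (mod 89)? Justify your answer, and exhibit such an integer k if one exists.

There is no such integer.

Apply Euler's criterion with the prime 89: 37 is a quadratic residue iff 37^44 ≡ 1 (mod 89), and a non-residue iff it is ≡ −1.
Repeated squaring mod 89: 37^2 = 1369 ≡ 34; 37^4 ≡ 34² = 1156 ≡ 88; 37^8 ≡ 88² = 7744 ≡ 1; 37^16 ≡ 1² = 1 ≡ 1; 37^32 ≡ 1² = 1 ≡ 1.
Since 44 = 32 + 8 + 4, 37^44 ≡ 1 · 1 · 88; multiplying out mod 89: 1·1 = 1 ≡ 1, then 1·88 = 88 ≡ 88. Thus 37^44 ≡ 88 ≡ −1 (mod 89).
The value −1 means 37 is a non-residue modulo 89, so k² ≡ 37 (mod 89) is impossible.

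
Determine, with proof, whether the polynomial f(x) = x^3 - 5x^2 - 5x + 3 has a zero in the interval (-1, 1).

Such a root exists.

f(-1) = 2 and f(1) = -6, which have opposite signs.
As a polynomial, f is continuous on every closed interval.
By the Intermediate Value Theorem f must vanish at some point of (-1, 1).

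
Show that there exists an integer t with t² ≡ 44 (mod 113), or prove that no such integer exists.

t = 65

t = 65 works: 65² = 4225, and 4225 − 44 = 4181 = 37·113.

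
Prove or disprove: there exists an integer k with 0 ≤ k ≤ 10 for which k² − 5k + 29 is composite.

k = 1

At k = 1: 1² − 5·1 + 29 = 25 = 5·5, which is composite.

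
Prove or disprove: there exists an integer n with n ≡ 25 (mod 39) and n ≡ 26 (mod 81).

No, no such integer exists.

Reduce both congruences modulo 3, which divides 39 and 81: they say n ≡ 25 (mod 3) and n ≡ 26 (mod 3).
But 25 mod 3 = 1 while 26 mod 3 = 2, a contradiction.
Hence the system has no solution.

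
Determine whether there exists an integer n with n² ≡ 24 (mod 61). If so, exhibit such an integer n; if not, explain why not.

There is no such integer.

61 is prime, so by Euler's criterion 24 is a square mod 61 iff 24^((61−1)/2) = 24^30 ≡ 1 (mod 61).
Squaring successively (mod 61): 24^2 = 576 ≡ 27; 24^4 ≡ 27² = 729 ≡ 58; 24^8 ≡ 58² = 3364 ≡ 9; 24^16 ≡ 9² = 81 ≡ 20.
Since 30 = 16 + 8 + 4 + 2, 24^30 ≡ 20 · 9 · 58 · 27; multiplying out mod 61: 20·9 = 180 ≡ 58, then 58·58 = 3364 ≡ 9, then 9·27 = 243 ≡ 60. Thus 24^30 ≡ 60 ≡ −1 (mod 61).
The value −1 means 24 is a non-residue modulo 61, so n² ≡ 24 (mod 61) is impossible.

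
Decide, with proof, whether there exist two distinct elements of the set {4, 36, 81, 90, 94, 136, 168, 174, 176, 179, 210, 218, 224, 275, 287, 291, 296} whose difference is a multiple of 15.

Yes: 4 and 94.

4 mod 15 = 4 and 94 mod 15 = 4, so 94 − 4 = 90 = 6·15.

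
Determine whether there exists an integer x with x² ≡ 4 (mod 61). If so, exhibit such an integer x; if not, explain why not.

x = 59

Take x = 59. Then 59² = 3481 = 57·61 + 4, so 59² ≡ 4 (mod 61).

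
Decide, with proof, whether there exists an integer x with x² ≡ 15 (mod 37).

No such integer exists.

37 is prime, so by Euler's criterion 15 is a square mod 37 iff 15^((37−1)/2) = 15^18 ≡ 1 (mod 37).
Squaring successively (mod 37): 15^2 = 225 ≡ 3; 15^4 ≡ 3² = 9 ≡ 9; 15^8 ≡ 9² = 81 ≡ 7; 15^16 ≡ 7² = 49 ≡ 12.
Since 18 = 16 + 2, 15^18 ≡ 12 · 3; multiplying out mod 37: 12·3 = 36 ≡ 36. Thus 15^18 ≡ 36 ≡ −1 (mod 37).
The value −1 means 15 is a non-residue modulo 37, so x² ≡ 15 (mod 37) is impossible.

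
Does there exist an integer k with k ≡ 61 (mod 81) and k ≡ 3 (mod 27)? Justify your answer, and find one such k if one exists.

gcd(81, 27) = 27. If k ≡ 61 (mod 81) and k ≡ 3 (mod 27), then k ≡ 61 (mod 27) and k ≡ 3 (mod 27).
But 61 mod 27 = 7 while 3 mod 27 = 3, a contradiction.
So no integer satisfies both congruences.

No such integer exists.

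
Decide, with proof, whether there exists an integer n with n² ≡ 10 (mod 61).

61 is prime, so by Euler's criterion 10 is a square mod 61 iff 10^((61−1)/2) = 10^30 ≡ 1 (mod 61).
Repeated squaring mod 61: 10^2 = 100 ≡ 39; 10^4 ≡ 39² = 1521 ≡ 57; 10^8 ≡ 57² = 3249 ≡ 16; 10^16 ≡ 16² = 256 ≡ 12.
Since 30 = 16 + 8 + 4 + 2, 10^30 ≡ 12 · 16 · 57 · 39; multiplying out mod 61: 12·16 = 192 ≡ 9, then 9·57 = 513 ≡ 25, then 25·39 = 975 ≡ 60. Thus 10^30 ≡ 60 ≡ −1 (mod 61).
The value −1 means 10 is a non-residue modulo 61, so n² ≡ 10 (mod 61) is impossible.

No such integer exists.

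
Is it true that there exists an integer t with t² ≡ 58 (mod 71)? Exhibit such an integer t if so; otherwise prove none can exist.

t = 49 works: 49² = 2401, and 2401 − 58 = 2343 = 33·71.

t = 49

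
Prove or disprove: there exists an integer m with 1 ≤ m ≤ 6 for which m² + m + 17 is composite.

The values for m = 1, 2, …, 6 are 19, 23, 29, 37, 47, 59, and each of these is prime.
So no value in the range makes the expression composite.

No, no such integer m in that range exists.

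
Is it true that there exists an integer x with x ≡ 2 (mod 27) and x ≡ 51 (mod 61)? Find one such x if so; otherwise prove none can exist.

gcd(27, 61) = 1, so the Chinese Remainder Theorem guarantees exactly one residue class mod 1647 satisfying both.
Write x = 2 + 27t and require 2 + 27t ≡ 51 (mod 61), i.e. 27t ≡ 49 (mod 61).
To invert 27 modulo 61: 61 = 2·27 + 7, 27 = 3·7 + 6, 7 = 1·6 + 1, 6 = 6·1 + 0, and unwinding, 1 = 7 − 1·6 = 7 − (27 − 3·7) = −27 + 4·7 = −27 + 4·(61 − 2·27) = 4·61 − 9·27. Thus 27⁻¹ ≡ -9 ≡ 52 (mod 61).
Multiplying by 52: t ≡ 52·49 = 2548 ≡ 47 (mod 61).
With t = 47: x = 2 + 27·47 = 1271.
Indeed 1271 ≡ 2 (mod 27) and 1271 ≡ 51 (mod 61).

x = 1271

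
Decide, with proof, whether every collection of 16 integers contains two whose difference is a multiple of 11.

True.

There are exactly 11 possible remainders on division by 11.
Placing 16 integers into 11 classes, some class receives at least two — say a and b.
Their difference a − b is then a multiple of 11.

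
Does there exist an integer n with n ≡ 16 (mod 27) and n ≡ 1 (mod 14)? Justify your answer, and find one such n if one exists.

n = 43

The moduli 27 and 14 are coprime, so by the Chinese Remainder Theorem a unique solution modulo 378 exists.
Any solution of the first congruence is n = 16 + 27t; substituting into the second, 27t ≡ 1 − 16 ≡ 13 (mod 14).
27 ≡ 13 (mod 14), so this reads 13t ≡ 13 (mod 14). Since 13·13 = 169 = 12·14 + 1, the inverse of 13 mod 14 is 13.
Therefore t ≡ 13·13 = 169 ≡ 1 (mod 14).
Taking t = 1 gives n = 16 + 27·1 = 43.
Indeed 43 ≡ 16 (mod 27) and 43 ≡ 1 (mod 14).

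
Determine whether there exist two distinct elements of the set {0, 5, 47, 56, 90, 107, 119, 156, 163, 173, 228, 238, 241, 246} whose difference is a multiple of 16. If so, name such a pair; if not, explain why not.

There is no such pair.

Two integers differ by a multiple of 16 exactly when they have the same residue mod 16. The residues are 0↦0, 5↦5, 47↦15, 56↦8, 90↦10, 107↦11, 119↦7, 156↦12, 163↦3, 173↦13, 228↦4, 238↦14, 241↦1, 246↦6.
No residue repeats among the 14 elements, so no pair has difference ≡ 0 (mod 16).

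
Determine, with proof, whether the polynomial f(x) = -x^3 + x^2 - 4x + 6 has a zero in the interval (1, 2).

Yes, f has a root in the interval.

f(1) = 2 and f(2) = -6, which have opposite signs.
f is continuous everywhere (it is a polynomial), in particular on [1, 2].
By the Intermediate Value Theorem, f takes the value 0 somewhere in the open interval.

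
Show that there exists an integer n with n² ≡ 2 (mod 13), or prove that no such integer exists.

There is no such integer.

Computing n² mod 13 for n = 0, 1, …, 6 (enough, by the symmetry n ↦ 13 − n) gives 0, 1, 4, 9, 3, 12, 10.
The set of squares mod 13 is therefore {0, 1, 3, 4, 9, 10, 12}, which does not contain 2.
Therefore n² ≡ 2 (mod 13) has no solution.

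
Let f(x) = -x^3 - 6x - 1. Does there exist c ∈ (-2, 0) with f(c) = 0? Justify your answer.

Such a root exists.

f(-2) = 19 and f(0) = -1, which have opposite signs.
Since f is a polynomial it is continuous on [-2, 0].
So by the Intermediate Value Theorem there is a c strictly between -2 and 0 with f(c) = 0.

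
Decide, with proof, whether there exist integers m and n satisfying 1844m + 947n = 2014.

m = 187, n = -362

Since gcd(1844, 947) = 1, every integer is an integer combination of 1844 and 947.
Euclidean algorithm: 1844 = 1·947 + 897, 947 = 1·897 + 50, 897 = 17·50 + 47, 50 = 1·47 + 3, 47 = 15·3 + 2, 3 = 1·2 + 1, 2 = 2·1 + 0.
Working back up the chain: 1 = 3 − 1·2 = 3 − (47 − 15·3) = −47 + 16·3 = −47 + 16·(50 − 1·47) = 16·50 − 17·47 = 16·50 − 17·(897 − 17·50) = −17·897 + 305·50 = −17·897 + 305·(947 − 1·897) = 305·947 − 322·897 = 305·947 − 322·(1844 − 1·947) = −322·1844 + 627·947. So 1844·(-322) + 947·627 = 1.
Multiplying through by 2014: m = (-322)·2014 = -648508, n = 627·2014 = 1262778 is a solution.
Adding 685·947 to m and subtracting 685·1844 from n gives the tidier solution (187, -362).
Check: 1844·187 + 947·(-362) = 344828 − 342814 = 2014. ✓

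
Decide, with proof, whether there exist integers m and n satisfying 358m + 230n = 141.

No, no such integers exist.

Both 358 and 230 are divisible by gcd(358, 230) = 2, hence so is any combination 358m + 230n.
However 141 leaves remainder 1 on division by 2.
Hence no integers m, n satisfy the equation.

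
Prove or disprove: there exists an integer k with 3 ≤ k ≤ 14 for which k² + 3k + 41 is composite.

At k = 7: 7² + 3·7 + 41 = 111 = 3·37, which is composite.

k = 7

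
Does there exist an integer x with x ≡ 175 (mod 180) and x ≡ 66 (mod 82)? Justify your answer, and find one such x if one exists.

Both moduli are multiples of 2 = gcd(180, 82), so any solution would satisfy x ≡ 175 and x ≡ 66 modulo 2 simultaneously.
However 175 ≡ 1 and 66 ≡ 0 (mod 2), and 1 ≠ 0.
So no integer satisfies both congruences.

No, no such integer exists.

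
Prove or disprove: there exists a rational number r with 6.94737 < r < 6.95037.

Scale by 20: the interval becomes (138.94740, 139.00740), which contains the integer 139.
Dividing back, 6.94737 < 139/20 < 6.95037, and 139/20 is rational.

r = 139/20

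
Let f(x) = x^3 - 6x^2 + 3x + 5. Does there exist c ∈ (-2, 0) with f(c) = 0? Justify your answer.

Yes, f has a root in the interval.

f(-2) = -33 and f(0) = 5, which have opposite signs.
f is continuous everywhere (it is a polynomial), in particular on [-2, 0].
By the Intermediate Value Theorem f must vanish at some point of (-2, 0).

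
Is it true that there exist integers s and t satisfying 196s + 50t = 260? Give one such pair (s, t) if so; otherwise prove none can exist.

gcd(196, 50) = 2, and 2 divides 260, so integer solutions exist.
Dividing through by 2 reduces the equation to 98s + 25t = 130.
Dividing repeatedly: 98 = 3·25 + 23, 25 = 1·23 + 2, 23 = 11·2 + 1, 2 = 2·1 + 0.
Working back up the chain: 1 = 23 − 11·2 = 23 − 11·(25 − 1·23) = −11·25 + 12·23 = −11·25 + 12·(98 − 3·25) = 12·98 − 47·25. So 98·12 + 25·(-47) = 1.
Scaling by 130 gives the particular solution (s, t) = (1560, -6110).
Shifting by a multiple of (25, −98) keeps it a solution: s = 1560 − 62·25 = 10, t = -6110 + 62·98 = -34.
Check: 196·10 + 50·(-34) = 1960 − 1700 = 260. ✓

s = 10, t = -34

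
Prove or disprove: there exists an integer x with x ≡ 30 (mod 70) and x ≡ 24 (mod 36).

gcd(70, 36) = 2. A simultaneous solution exists iff 30 ≡ 24 (mod 2); here 30 mod 2 = 0 = 24 mod 2, so it does.
The integers ≡ 30 (mod 70) are 30, 100, 170, 240, …; their remainders mod 36 are 30, 28, 26, 24, so x = 240 is the first that is ≡ 24 (mod 36).
Verify: 240 = 3·70 + 30 and 240 = 6·36 + 24. ✓

x = 240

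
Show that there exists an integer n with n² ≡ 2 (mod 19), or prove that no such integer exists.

Computing n² mod 19 for n = 0, 1, …, 9 (enough, by the symmetry n ↦ 19 − n) gives 0, 1, 4, 9, 16, 6, 17, 11, 7, 5.
The set of squares mod 19 is therefore {0, 1, 4, 5, 6, 7, 9, 11, 16, 17}, which does not contain 2.
Hence no integer n has n² ≡ 2 (mod 19).

There is no such integer.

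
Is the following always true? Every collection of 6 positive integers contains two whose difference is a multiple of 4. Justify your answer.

Partition the integers by their residue mod 4; there are 4 classes.
Placing 6 integers into 4 classes, some class receives at least two — say a and b.
Then a ≡ b (mod 4), i.e. 4 ∣ (a − b).

Yes.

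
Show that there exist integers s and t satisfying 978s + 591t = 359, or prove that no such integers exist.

gcd(978, 591) = 3, so every integer of the form 978s + 591t is a multiple of 3.
However 359 leaves remainder 2 on division by 3.
Therefore 978s + 591t = 359 has no solution in integers.

No, no such integers exist.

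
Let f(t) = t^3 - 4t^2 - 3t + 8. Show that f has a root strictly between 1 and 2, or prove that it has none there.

f(1) = 2 and f(2) = -6, which have opposite signs.
Since f is a polynomial it is continuous on [1, 2].
By the Intermediate Value Theorem f must vanish at some point of (1, 2).

Yes, f has a root in the interval.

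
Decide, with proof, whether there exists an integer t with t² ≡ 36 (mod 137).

Take t = 131. Then 131² = 17161 = 125·137 + 36, so 131² ≡ 36 (mod 137).

t = 131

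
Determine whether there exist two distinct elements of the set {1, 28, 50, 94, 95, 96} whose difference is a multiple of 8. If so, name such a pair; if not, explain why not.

No, no such pair exists.

Residues mod 8: 1↦1, 28↦4, 50↦2, 94↦6, 95↦7, 96↦0.
No residue repeats among the 6 elements, so no pair has difference ≡ 0 (mod 8).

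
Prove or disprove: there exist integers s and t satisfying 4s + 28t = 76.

Since gcd(4, 28) = 4 and 76 = 4·19, Bézout's identity guarantees a solution.
Dividing through by 4 reduces the equation to 1s + 7t = 19.
The coefficient of s is 1, so setting t = 0 and s = 19 already solves it.
The general solution is s = 19 + 7k, t = 0 − 1k; taking k = -2 gives the smaller pair s = 5, t = 2.
Check: 4·5 + 28·2 = 20 + 56 = 76. ✓

s = 5, t = 2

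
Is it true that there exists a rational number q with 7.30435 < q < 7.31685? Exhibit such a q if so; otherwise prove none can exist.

Look for a denominator N such that an integer falls strictly between N·7.30435 and N·7.31685. N = 13 works: 13·7.30435 = 94.95655 < 95 < 95.11905 = 13·7.31685.
Dividing back, 7.30435 < 95/13 < 7.31685, and 95/13 is rational.

q = 95/13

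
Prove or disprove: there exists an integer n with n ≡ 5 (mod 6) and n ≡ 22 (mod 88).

No such integer exists.

gcd(6, 88) = 2. If n ≡ 5 (mod 6) and n ≡ 22 (mod 88), then n ≡ 5 (mod 2) and n ≡ 22 (mod 2).
However 5 ≡ 1 and 22 ≡ 0 (mod 2), and 1 ≠ 0.
So no integer satisfies both congruences.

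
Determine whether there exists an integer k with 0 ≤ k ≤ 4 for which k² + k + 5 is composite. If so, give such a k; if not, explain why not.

k = 4

At k = 4: 4² + 4 + 5 = 25 = 5·5, which is composite.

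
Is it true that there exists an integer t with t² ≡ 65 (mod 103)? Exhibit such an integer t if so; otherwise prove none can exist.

Apply Euler's criterion with the prime 103: 65 is a quadratic residue iff 65^51 ≡ 1 (mod 103), and a non-residue iff it is ≡ −1.
Repeated squaring mod 103: 65^2 = 4225 ≡ 2; 65^4 ≡ 2² = 4 ≡ 4; 65^8 ≡ 4² = 16 ≡ 16; 65^16 ≡ 16² = 256 ≡ 50; 65^32 ≡ 50² = 2500 ≡ 28.
Since 51 = 32 + 16 + 2 + 1, 65^51 ≡ 28 · 50 · 2 · 65; multiplying out mod 103: 28·50 = 1400 ≡ 61, then 61·2 = 122 ≡ 19, then 19·65 = 1235 ≡ 102. Thus 65^51 ≡ 102 ≡ −1 (mod 103).
The value −1 means 65 is a non-residue modulo 103, so t² ≡ 65 (mod 103) is impossible.

No, no such integer exists.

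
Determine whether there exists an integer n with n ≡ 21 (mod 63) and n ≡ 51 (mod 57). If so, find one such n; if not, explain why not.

gcd(63, 57) = 3. A simultaneous solution exists iff 21 ≡ 51 (mod 3); here 21 mod 3 = 0 = 51 mod 3, so it does.
The integers ≡ 21 (mod 63) are 21, 84, 147, 210, 273, 336, …; their remainders mod 57 are 21, 27, 33, 39, 45, 51, so n = 336 is the first that is ≡ 51 (mod 57).
Indeed 336 ≡ 21 (mod 63) and 336 ≡ 51 (mod 57).

n = 336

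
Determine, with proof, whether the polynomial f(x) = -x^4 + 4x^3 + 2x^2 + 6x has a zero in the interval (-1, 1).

Such a root exists.

f(-1) = -9 and f(1) = 11, which have opposite signs.
f is continuous everywhere (it is a polynomial), in particular on [-1, 1].
By the Intermediate Value Theorem f must vanish at some point of (-1, 1).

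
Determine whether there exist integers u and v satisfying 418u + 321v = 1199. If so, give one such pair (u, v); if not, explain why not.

u = 62, v = -77

418 and 321 are coprime, so 418u + 321v ranges over all of ℤ.
Dividing repeatedly: 418 = 1·321 + 97, 321 = 3·97 + 30, 97 = 3·30 + 7, 30 = 4·7 + 2, 7 = 3·2 + 1, 2 = 2·1 + 0.
Back-substituting, 1 = 7 − 3·2 = 7 − 3·(30 − 4·7) = −3·30 + 13·7 = −3·30 + 13·(97 − 3·30) = 13·97 − 42·30 = 13·97 − 42·(321 − 3·97) = −42·321 + 139·97 = −42·321 + 139·(418 − 1·321) = 139·418 − 181·321; that is, 418·139 + 321·(-181) = 1.
Scaling by 1199 gives the particular solution (u, v) = (166661, -217019).
The general solution is u = 166661 + 321k, v = -217019 − 418k; taking k = -519 gives the smaller pair u = 62, v = -77.
Check: 418·62 + 321·(-77) = 25916 − 24717 = 1199. ✓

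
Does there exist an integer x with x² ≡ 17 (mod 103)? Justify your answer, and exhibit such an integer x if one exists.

x = 29 works: 29² = 841, and 841 − 17 = 824 = 8·103.

x = 29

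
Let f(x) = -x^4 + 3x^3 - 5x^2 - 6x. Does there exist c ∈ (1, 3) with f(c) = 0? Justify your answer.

f(1) = -9 and f(3) = -63, both negative, so a sign-change argument is unavailable; we show f keeps this sign on the whole interval.
Substitute x = 1 + u, where 0 < u < 2 on the interval. Expanding, f(1 + u) = -u^4 - u^3 - 2u^2 - 11u - 9.
All 5 nonzero coefficients of this polynomial in u are negative; hence for u > 0 the value is a sum of negative terms (the constant -9 among them).
Therefore f(x) < 0 throughout (1, 3), and f has no zero there.

No.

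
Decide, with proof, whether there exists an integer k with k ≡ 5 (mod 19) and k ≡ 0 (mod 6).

k = 24

gcd(19, 6) = 1, so the Chinese Remainder Theorem guarantees exactly one residue class mod 114 satisfying both.
Any solution of the first congruence is k = 5 + 19t; substituting into the second, 19t ≡ 0 − 5 ≡ 1 (mod 6).
19 ≡ 1 (mod 6), so this reads 1t ≡ 1 (mod 6). So t ≡ 1 (mod 6).
Taking t = 1 gives k = 5 + 19·1 = 24.
Verify: 24 = 1·19 + 5 and 24 = 4·6 + 0. ✓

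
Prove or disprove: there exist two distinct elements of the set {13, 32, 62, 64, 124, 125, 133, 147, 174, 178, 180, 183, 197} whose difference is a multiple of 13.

No, no such pair exists.

Two integers differ by a multiple of 13 exactly when they have the same residue mod 13. The residues are 13↦0, 32↦6, 62↦10, 64↦12, 124↦7, 125↦8, 133↦3, 147↦4, 174↦5, 178↦9, 180↦11, 183↦1, 197↦2.
No residue repeats among the 13 elements, so no pair has difference ≡ 0 (mod 13).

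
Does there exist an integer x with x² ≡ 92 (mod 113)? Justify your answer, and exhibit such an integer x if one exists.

No such integer exists.

113 is prime, so by Euler's criterion 92 is a square mod 113 iff 92^((113−1)/2) = 92^56 ≡ 1 (mod 113).
Repeated squaring mod 113: 92^2 = 8464 ≡ 102; 92^4 ≡ 102² = 10404 ≡ 8; 92^8 ≡ 8² = 64 ≡ 64; 92^16 ≡ 64² = 4096 ≡ 28; 92^32 ≡ 28² = 784 ≡ 106.
Since 56 = 32 + 16 + 8, 92^56 ≡ 106 · 28 · 64; multiplying out mod 113: 106·28 = 2968 ≡ 30, then 30·64 = 1920 ≡ 112. Thus 92^56 ≡ 112 ≡ −1 (mod 113).
By Euler's criterion 92 is a quadratic non-residue mod 113: no x satisfies x² ≡ 92 (mod 113).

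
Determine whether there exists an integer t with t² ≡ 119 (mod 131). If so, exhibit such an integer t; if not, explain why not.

Apply Euler's criterion with the prime 131: 119 is a quadratic residue iff 119^65 ≡ 1 (mod 131), and a non-residue iff it is ≡ −1.
Repeated squaring mod 131: 119^2 = 14161 ≡ 13; 119^4 ≡ 13² = 169 ≡ 38; 119^8 ≡ 38² = 1444 ≡ 3; 119^16 ≡ 3² = 9 ≡ 9; 119^32 ≡ 9² = 81 ≡ 81; 119^64 ≡ 81² = 6561 ≡ 11.
Since 65 = 64 + 1, 119^65 ≡ 11 · 119; multiplying out mod 131: 11·119 = 1309 ≡ 130. Thus 119^65 ≡ 130 ≡ −1 (mod 131).
By Euler's criterion 119 is a quadratic non-residue mod 131: no t satisfies t² ≡ 119 (mod 131).

No, no such integer exists.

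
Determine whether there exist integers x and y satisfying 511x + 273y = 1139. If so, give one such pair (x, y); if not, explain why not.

No, no such integers exist.

Any value of 511x + 273y is a multiple of gcd(511, 273) = 7.
But 1139 is not a multiple of 7 (it leaves remainder 5).
So the equation is unsolvable over ℤ.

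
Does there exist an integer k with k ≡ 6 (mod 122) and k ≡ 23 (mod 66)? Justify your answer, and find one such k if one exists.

Both moduli are multiples of 2 = gcd(122, 66), so any solution would satisfy k ≡ 6 and k ≡ 23 modulo 2 simultaneously.
But 6 mod 2 = 0 while 23 mod 2 = 1, a contradiction.
Therefore no such k exists.

No, no such integer exists.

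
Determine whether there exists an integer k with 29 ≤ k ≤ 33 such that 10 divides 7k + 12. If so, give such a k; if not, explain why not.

No, no such integer k in that range exists.

The values of 7k + 12 for k = 29, 30, …, 33 are 215, 222, 229, 236, 243; reduced mod 10 these are 5, 2, 9, 6, 3.
None is 0, so 10 never divides 7k + 12 on this range.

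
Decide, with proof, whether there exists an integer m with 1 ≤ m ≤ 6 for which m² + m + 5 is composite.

m = 4

At m = 4: 4² + 4 + 5 = 25 = 5·5, which is composite.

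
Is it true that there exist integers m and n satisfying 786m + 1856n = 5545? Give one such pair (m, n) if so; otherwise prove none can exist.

Both 786 and 1856 are divisible by gcd(786, 1856) = 2, hence so is any combination 786m + 1856n.
But 5545 = 2·2772 + 1, so 2 ∤ 5545.
Therefore 786m + 1856n = 5545 has no solution in integers.

No, no such integers exist.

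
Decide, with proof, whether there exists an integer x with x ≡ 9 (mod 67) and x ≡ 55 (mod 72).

x = 2287

Since 67 and 72 share no common factor, CRT says the pair of congruences has a solution (unique mod 4824).
Any solution of the first congruence is x = 9 + 67t; substituting into the second, 67t ≡ 55 − 9 ≡ 46 (mod 72).
Note 67·43 = 2881 ≡ 1 (mod 72) (as 2881 − 1 = 40·72), so 67⁻¹ ≡ 43.
Multiplying by 43: t ≡ 43·46 = 1978 ≡ 34 (mod 72).
With t = 34: x = 9 + 67·34 = 2287.
Check: 2287 mod 67 = 9, 2287 mod 72 = 55. ✓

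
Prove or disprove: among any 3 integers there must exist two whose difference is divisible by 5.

Take the 3 consecutive integers 2, 3, 4: their residues mod 5 are all distinct because 3 ≤ 5.
No two share a residue, so no pair has difference divisible by 5; the claim fails for this set.

No, the set {2, 3, 4} is a counterexample.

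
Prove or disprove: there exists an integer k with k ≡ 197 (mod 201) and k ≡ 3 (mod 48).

No such integer exists.

Reduce both congruences modulo 3, which divides 201 and 48: they say k ≡ 197 (mod 3) and k ≡ 3 (mod 3).
These are incompatible: 197 − 3 = 194 is not divisible by 3.
Therefore no such k exists.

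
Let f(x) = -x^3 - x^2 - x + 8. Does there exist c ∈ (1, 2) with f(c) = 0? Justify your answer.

Yes, f has a root in the interval.

f(1) = 5 and f(2) = -6, which have opposite signs.
Since f is a polynomial it is continuous on [1, 2].
By the Intermediate Value Theorem, f takes the value 0 somewhere in the open interval.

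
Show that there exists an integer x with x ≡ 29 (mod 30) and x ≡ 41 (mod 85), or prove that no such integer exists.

No such integer exists.

Reduce both congruences modulo 5, which divides 30 and 85: they say x ≡ 29 (mod 5) and x ≡ 41 (mod 5).
However 29 ≡ 4 and 41 ≡ 1 (mod 5), and 4 ≠ 1.
Therefore no such x exists.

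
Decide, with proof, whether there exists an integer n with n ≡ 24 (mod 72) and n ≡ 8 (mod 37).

n = 600

The moduli 72 and 37 are coprime, so by the Chinese Remainder Theorem a unique solution modulo 2664 exists.
Any solution of the first congruence is n = 24 + 72t; substituting into the second, 72t ≡ 8 − 24 ≡ 21 (mod 37).
72 ≡ 35 (mod 37), so this reads 35t ≡ 21 (mod 37). Invert 35 mod 37 by the Euclidean algorithm: 37 = 1·35 + 2, 35 = 17·2 + 1, 2 = 2·1 + 0; back-substituting, 1 = 35 − 17·2 = 35 − 17·(37 − 1·35) = −17·37 + 18·35. Hence 35·18 ≡ 1, so 35⁻¹ ≡ 18 (mod 37).
Multiplying by 18: t ≡ 18·21 = 378 ≡ 8 (mod 37).
With t = 8: n = 24 + 72·8 = 600.
Indeed 600 ≡ 24 (mod 72) and 600 ≡ 8 (mod 37).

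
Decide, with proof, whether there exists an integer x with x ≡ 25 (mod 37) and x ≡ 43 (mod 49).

x = 876

The moduli 37 and 49 are coprime, so by the Chinese Remainder Theorem a unique solution modulo 1813 exists.
Write x = 25 + 37t and require 25 + 37t ≡ 43 (mod 49), i.e. 37t ≡ 18 (mod 49).
Note 37·4 = 148 ≡ 1 (mod 49) (as 148 − 1 = 3·49), so 37⁻¹ ≡ 4.
Therefore t ≡ 4·18 = 72 ≡ 23 (mod 49).
With t = 23: x = 25 + 37·23 = 876.
Check: 876 mod 37 = 25, 876 mod 49 = 43. ✓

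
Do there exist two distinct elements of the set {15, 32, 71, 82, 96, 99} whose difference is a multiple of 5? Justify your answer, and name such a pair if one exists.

Reduce each element mod 5: 15↦0, 32↦2, 71↦1, 82↦2, 96↦1, 99↦4. The residue 2 repeats (at 32 and 82), and 82 − 32 = 50 = 10·5.

Yes: 32 and 82.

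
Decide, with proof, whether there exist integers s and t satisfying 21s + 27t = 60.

s = 8, t = -4

Every value of 21s + 27t is a multiple of gcd(21, 27) = 3; since 3 ∣ 60, solutions exist.
Dividing through by 3 reduces the equation to 7s + 9t = 20.
Euclidean algorithm: 9 = 1·7 + 2, 7 = 3·2 + 1, 2 = 2·1 + 0.
Back-substituting, 1 = 7 − 3·2 = 7 − 3·(9 − 1·7) = −3·9 + 4·7; that is, 7·4 + 9·(-3) = 1.
Times 20: 7·80 + 9·(-60) = 20, so (80, -60) solves it.
Subtracting 8·9 from s and adding 8·7 to t gives the tidier solution (8, -4).
Indeed 21·8 + 27·(-4) = 168 − 108 = 60.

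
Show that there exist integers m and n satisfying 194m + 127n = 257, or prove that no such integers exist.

m = 19, n = -27

194 and 127 are coprime, so 194m + 127n ranges over all of ℤ.
Euclidean algorithm: 194 = 1·127 + 67, 127 = 1·67 + 60, 67 = 1·60 + 7, 60 = 8·7 + 4, 7 = 1·4 + 3, 4 = 1·3 + 1, 3 = 3·1 + 0.
Back-substituting, 1 = 4 − 1·3 = 4 − (7 − 1·4) = −7 + 2·4 = −7 + 2·(60 − 8·7) = 2·60 − 17·7 = 2·60 − 17·(67 − 1·60) = −17·67 + 19·60 = −17·67 + 19·(127 − 1·67) = 19·127 − 36·67 = 19·127 − 36·(194 − 1·127) = −36·194 + 55·127; that is, 194·(-36) + 127·55 = 1.
Scaling by 257 gives the particular solution (m, n) = (-9252, 14135).
Adding 73·127 to m and subtracting 73·194 from n gives the tidier solution (19, -27).
Indeed 194·19 + 127·(-27) = 3686 − 3429 = 257.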